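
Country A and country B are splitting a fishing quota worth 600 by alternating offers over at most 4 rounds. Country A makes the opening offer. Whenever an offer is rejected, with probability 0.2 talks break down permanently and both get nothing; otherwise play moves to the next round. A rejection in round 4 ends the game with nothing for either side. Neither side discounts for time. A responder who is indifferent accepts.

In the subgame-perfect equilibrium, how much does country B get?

403.2

Round 4 (country B proposes): country A will accept anything ≥ 0, so country B offers 0 and keeps 600.
Round 3 (country A proposes): rejecting gives country B an expected 0.8 × 600 = 480; country A offers that and keeps 120.
Round 2 (country B proposes): rejecting gives country A an expected 0.8 × 120 = 96, so country B offers 96, keeping 504.
Round 1 (country A proposes): rejecting gives country B an expected 0.8 × 504 = 403.2. Country A offers 403.2 and keeps 600 − 403.2 = 196.8.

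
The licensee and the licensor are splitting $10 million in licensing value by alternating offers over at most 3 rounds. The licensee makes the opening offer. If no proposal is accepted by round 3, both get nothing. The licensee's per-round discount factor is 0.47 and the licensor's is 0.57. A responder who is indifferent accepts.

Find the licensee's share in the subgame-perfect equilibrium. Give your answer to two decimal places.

Round 3 (the licensee proposes): rejection yields 0 for the licensor; the licensee offers 0 and keeps 10.
Round 2 (the licensor proposes): the licensee can get 10 next round, worth 0.47 × 10 = 4.7 now; the licensor offers that and keeps 5.3.
Round 1 (the licensee proposes): the licensor can get 5.3 next round, worth 0.57 × 5.3 = 3.021 now, so the licensee offers 3.021, keeping 6.979.

6.98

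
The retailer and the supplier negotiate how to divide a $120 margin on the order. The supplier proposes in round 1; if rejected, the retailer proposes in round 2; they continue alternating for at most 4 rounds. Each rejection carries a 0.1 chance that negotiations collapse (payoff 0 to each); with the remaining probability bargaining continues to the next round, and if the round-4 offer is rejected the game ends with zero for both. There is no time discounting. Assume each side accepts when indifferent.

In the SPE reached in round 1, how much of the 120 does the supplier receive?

21.72

By backward induction:
Round 4 (the retailer proposes): the supplier will accept anything ≥ 0, so the retailer offers 0 and keeps 120.
Round 3 (the supplier proposes): rejecting gives the retailer an expected 0.9 × 120 = 108; the supplier offers that and keeps 12.
Round 2 (the retailer proposes): rejecting gives the supplier an expected 0.9 × 12 = 10.8. The retailer offers 10.8 and keeps 120 − 10.8 = 109.2.
Round 1 (the supplier proposes): rejecting gives the retailer an expected 0.9 × 109.2 = 98.28; the supplier offers that and keeps 21.72.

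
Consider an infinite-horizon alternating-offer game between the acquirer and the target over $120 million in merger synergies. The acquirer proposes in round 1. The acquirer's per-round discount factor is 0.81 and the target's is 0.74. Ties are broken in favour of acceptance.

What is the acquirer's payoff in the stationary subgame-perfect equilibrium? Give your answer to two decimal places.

When the acquirer proposes, the target accepts any offer worth at least 0.74 times what the target would get by proposing next round; and vice versa.
This gives x = 120 − 0.74y and y = 120 − 0.81x, where x and y are each side's share when it proposes.
Hence (1 − 0.74·0.81)x = 120(1 − 0.74), i.e. 0.4006·x = 31.2.
x ≈ 77.8832; the target's share is 120 − x ≈ 42.1168.

77.88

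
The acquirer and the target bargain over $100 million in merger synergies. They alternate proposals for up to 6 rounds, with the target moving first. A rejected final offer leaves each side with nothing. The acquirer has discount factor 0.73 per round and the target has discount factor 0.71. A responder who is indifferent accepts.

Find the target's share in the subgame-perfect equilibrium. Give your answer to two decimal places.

48.25

Round 6 (the acquirer proposes): the target will accept anything ≥ 0, so the acquirer offers 0 and keeps 100.
Round 5 (the target proposes): the acquirer can get 100 next round, worth 0.73 × 100 = 73 now; the target offers that and keeps 27.
Round 4 (the acquirer proposes): the target can get 27 next round, worth 0.71 × 27 = 19.17 now; the acquirer offers that and keeps 80.83.
Round 3 (the target proposes): the acquirer can get 80.83 next round, worth 0.73 × 80.83 = 59.0059 now, so the target offers 59.0059, keeping 40.9941.
Round 2 (the acquirer proposes): the target can get 40.9941 next round, worth 0.71 × 40.9941 = 29.105811 now, so the acquirer offers 29.105811, keeping 70.894189.
Round 1 (the target proposes): the acquirer can get 70.894189 next round, worth 0.73 × 70.894189 = 51.75275797 now. The target offers 51.75275797 and keeps 100 − 51.75275797 = 48.24724203.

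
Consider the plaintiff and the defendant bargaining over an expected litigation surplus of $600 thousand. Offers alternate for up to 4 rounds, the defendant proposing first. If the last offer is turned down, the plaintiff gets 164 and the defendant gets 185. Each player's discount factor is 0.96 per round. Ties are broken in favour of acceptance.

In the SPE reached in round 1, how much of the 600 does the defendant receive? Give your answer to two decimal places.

209.79

Round 4 (the plaintiff proposes): the defendant gets 185 if talks fail, so the plaintiff offers 185 and keeps 415.
Round 3 (the defendant proposes): the plaintiff can get 415 next round, worth 0.96 × 415 = 398.4 now. The defendant offers 398.4 and keeps 600 − 398.4 = 201.6.
Round 2 (the plaintiff proposes): the defendant can get 201.6 next round, worth 0.96 × 201.6 = 193.536 now; the plaintiff offers that and keeps 406.464.
Round 1 (the defendant proposes): the plaintiff can get 406.464 next round, worth 0.96 × 406.464 = 390.20544 now. The defendant offers 390.20544 and keeps 600 − 390.20544 = 209.79456.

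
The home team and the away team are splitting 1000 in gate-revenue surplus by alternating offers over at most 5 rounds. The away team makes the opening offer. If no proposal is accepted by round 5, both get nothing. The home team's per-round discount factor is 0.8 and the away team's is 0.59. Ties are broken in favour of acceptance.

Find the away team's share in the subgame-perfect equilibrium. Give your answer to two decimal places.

517.18

By backward induction:
Round 5 (the away team proposes): the home team will accept anything ≥ 0, so the away team offers 0 and keeps 1000.
Round 4 (the home team proposes): the away team can get 1000 next round, worth 0.59 × 1000 = 590 now. The home team offers 590 and keeps 1000 − 590 = 410.
Round 3 (the away team proposes): the home team can get 410 next round, worth 0.8 × 410 = 328 now. The away team offers 328 and keeps 1000 − 328 = 672.
Round 2 (the home team proposes): the away team can get 672 next round, worth 0.59 × 672 = 396.48 now, so the home team offers 396.48, keeping 603.52.
Round 1 (the away team proposes): the home team can get 603.52 next round, worth 0.8 × 603.52 = 482.816 now; the away team offers that and keeps 517.184.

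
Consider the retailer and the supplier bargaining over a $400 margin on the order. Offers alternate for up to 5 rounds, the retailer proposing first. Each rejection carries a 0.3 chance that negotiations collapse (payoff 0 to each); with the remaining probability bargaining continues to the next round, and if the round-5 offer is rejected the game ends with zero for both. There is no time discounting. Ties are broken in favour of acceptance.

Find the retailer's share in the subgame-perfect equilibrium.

Round 5 (the retailer proposes): rejection yields 0 for the supplier; the retailer offers 0 and keeps 400.
Round 4 (the supplier proposes): rejecting gives the retailer an expected 0.7 × 400 = 280. The supplier offers 280 and keeps 400 − 280 = 120.
Round 3 (the retailer proposes): rejecting gives the supplier an expected 0.7 × 120 = 84. The retailer offers 84 and keeps 400 − 84 = 316.
Round 2 (the supplier proposes): rejecting gives the retailer an expected 0.7 × 316 = 221.2, so the supplier offers 221.2, keeping 178.8.
Round 1 (the retailer proposes): rejecting gives the supplier an expected 0.7 × 178.8 = 125.16. The retailer offers 125.16 and keeps 400 − 125.16 = 274.84.

274.84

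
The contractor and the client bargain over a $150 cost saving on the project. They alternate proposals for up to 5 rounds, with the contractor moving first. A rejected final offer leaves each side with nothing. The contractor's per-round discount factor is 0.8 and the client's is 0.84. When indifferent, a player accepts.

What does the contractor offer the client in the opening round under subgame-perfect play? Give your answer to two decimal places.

Work backward from the last round.
Round 5 (the contractor proposes): rejection yields 0 for the client; the contractor offers 0 and keeps 150.
Round 4 (the client proposes): the contractor can get 150 next round, worth 0.8 × 150 = 120 now; the client offers that and keeps 30.
Round 3 (the contractor proposes): the client can get 30 next round, worth 0.84 × 30 = 25.2 now, so the contractor offers 25.2, keeping 124.8.
Round 2 (the client proposes): the contractor can get 124.8 next round, worth 0.8 × 124.8 = 99.84 now. The client offers 99.84 and keeps 150 − 99.84 = 50.16.
Round 1 (the contractor proposes): the client can get 50.16 next round, worth 0.84 × 50.16 = 42.1344 now. The contractor offers 42.1344 and keeps 150 − 42.1344 = 107.8656.

42.13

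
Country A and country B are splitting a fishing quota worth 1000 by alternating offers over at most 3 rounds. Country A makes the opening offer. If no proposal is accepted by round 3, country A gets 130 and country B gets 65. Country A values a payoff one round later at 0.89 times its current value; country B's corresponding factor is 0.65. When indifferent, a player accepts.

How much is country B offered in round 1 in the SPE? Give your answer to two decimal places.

Solve by backward induction from round 3.
Round 3 (country A proposes): country B gets 65 if talks fail, so country A offers 65 and keeps 935.
Round 2 (country B proposes): country A can get 935 next round, worth 0.89 × 935 = 832.15 now, so country B offers 832.15, keeping 167.85.
Round 1 (country A proposes): country B can get 167.85 next round, worth 0.65 × 167.85 = 109.1025 now. Country A offers 109.1025 and keeps 1000 − 109.1025 = 890.8975.

109.10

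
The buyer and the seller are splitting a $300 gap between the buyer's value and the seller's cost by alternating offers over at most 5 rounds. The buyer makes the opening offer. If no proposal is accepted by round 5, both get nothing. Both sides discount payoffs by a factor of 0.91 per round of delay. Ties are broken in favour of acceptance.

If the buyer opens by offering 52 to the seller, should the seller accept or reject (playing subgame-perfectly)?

Round 5 (the buyer proposes): the seller will accept anything ≥ 0, so the buyer offers 0 and keeps 300.
Round 4 (the seller proposes): the buyer can get 300 next round, worth 0.91 × 300 = 273 now, so the seller offers 273, keeping 27.
Round 3 (the buyer proposes): the seller can get 27 next round, worth 0.91 × 27 = 24.57 now. The buyer offers 24.57 and keeps 300 − 24.57 = 275.43.
Round 2 (the seller proposes): the buyer can get 275.43 next round, worth 0.91 × 275.43 = 250.6413 now, so the seller offers 250.6413, keeping 49.3587.
So by rejecting in round 1, the seller gets 49.3587 next round, worth 0.91 × 49.3587 = 44.916417 now.
Offer 52 ≥ 44.916417, so the seller accepts.

Accept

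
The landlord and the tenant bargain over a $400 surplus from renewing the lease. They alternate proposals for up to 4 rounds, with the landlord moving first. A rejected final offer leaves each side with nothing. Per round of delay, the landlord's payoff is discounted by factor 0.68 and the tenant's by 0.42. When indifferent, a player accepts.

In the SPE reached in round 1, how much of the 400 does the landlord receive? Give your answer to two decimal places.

298.26

Round 4 (the tenant proposes): rejection yields 0 for the landlord; the tenant offers 0 and keeps 400.
Round 3 (the landlord proposes): the tenant can get 400 next round, worth 0.42 × 400 = 168 now, so the landlord offers 168, keeping 232.
Round 2 (the tenant proposes): the landlord can get 232 next round, worth 0.68 × 232 = 157.76 now; the tenant offers that and keeps 242.24.
Round 1 (the landlord proposes): the tenant can get 242.24 next round, worth 0.42 × 242.24 = 101.7408 now, so the landlord offers 101.7408, keeping 298.2592.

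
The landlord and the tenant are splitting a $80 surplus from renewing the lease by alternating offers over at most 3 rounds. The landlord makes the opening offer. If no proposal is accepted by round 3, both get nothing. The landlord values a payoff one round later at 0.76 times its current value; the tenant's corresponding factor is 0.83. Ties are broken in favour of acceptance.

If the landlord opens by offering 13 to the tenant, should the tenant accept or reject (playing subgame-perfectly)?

Round 3 (the landlord proposes): rejection yields 0 for the tenant; the landlord offers 0 and keeps 80.
Round 2 (the tenant proposes): the landlord can get 80 next round, worth 0.76 × 80 = 60.8 now. The tenant offers 60.8 and keeps 80 − 60.8 = 19.2.
So by rejecting in round 1, the tenant gets 19.2 next round, worth 0.83 × 19.2 = 15.936 now.
Offer 13 < 15.936, so the tenant rejects.

Reject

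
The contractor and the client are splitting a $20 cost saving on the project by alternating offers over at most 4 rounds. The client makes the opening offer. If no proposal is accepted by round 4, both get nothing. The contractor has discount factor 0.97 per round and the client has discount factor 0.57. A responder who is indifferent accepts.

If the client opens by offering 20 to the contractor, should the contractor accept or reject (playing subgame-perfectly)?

Accept

Round 4 (the contractor proposes): the client will accept anything ≥ 0, so the contractor offers 0 and keeps 20.
Round 3 (the client proposes): the contractor can get 20 next round, worth 0.97 × 20 = 19.4 now. The client offers 19.4 and keeps 20 − 19.4 = 0.6.
Round 2 (the contractor proposes): the client can get 0.6 next round, worth 0.57 × 0.6 = 0.342 now; the contractor offers that and keeps 19.658.
So by rejecting in round 1, the contractor gets 19.658 next round, worth 0.97 × 19.658 = 19.06826 now.
Offer 20 ≥ 19.06826, so the contractor accepts.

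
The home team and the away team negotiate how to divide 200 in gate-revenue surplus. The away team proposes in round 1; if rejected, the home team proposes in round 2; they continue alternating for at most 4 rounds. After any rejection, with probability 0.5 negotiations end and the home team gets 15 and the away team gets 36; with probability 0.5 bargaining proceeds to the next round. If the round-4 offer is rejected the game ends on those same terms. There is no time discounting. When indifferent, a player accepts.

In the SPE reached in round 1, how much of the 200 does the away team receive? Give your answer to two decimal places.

Round 4 (the home team proposes): the away team gets 36 if talks fail, so the home team offers 36 and keeps 164.
Round 3 (the away team proposes): rejecting gives the home team an expected 0.5 × 164 + 0.5 × 15 = 89.5. The away team offers 89.5 and keeps 200 − 89.5 = 110.5.
Round 2 (the home team proposes): rejecting gives the away team an expected 0.5 × 110.5 + 0.5 × 36 = 73.25; the home team offers that and keeps 126.75.
Round 1 (the away team proposes): rejecting gives the home team an expected 0.5 × 126.75 + 0.5 × 15 = 70.875, so the away team offers 70.875, keeping 129.125.

129.13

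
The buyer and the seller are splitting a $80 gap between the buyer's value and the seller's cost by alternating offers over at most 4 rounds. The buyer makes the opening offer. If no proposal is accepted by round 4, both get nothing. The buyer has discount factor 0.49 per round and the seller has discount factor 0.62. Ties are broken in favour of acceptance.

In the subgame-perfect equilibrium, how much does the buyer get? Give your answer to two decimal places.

Round 4 (the seller proposes): rejection yields 0 for the buyer; the seller offers 0 and keeps 80.
Round 3 (the buyer proposes): the seller can get 80 next round, worth 0.62 × 80 = 49.6 now, so the buyer offers 49.6, keeping 30.4.
Round 2 (the seller proposes): the buyer can get 30.4 next round, worth 0.49 × 30.4 = 14.896 now. The seller offers 14.896 and keeps 80 − 14.896 = 65.104.
Round 1 (the buyer proposes): the seller can get 65.104 next round, worth 0.62 × 65.104 = 40.36448 now, so the buyer offers 40.36448, keeping 39.63552.

39.64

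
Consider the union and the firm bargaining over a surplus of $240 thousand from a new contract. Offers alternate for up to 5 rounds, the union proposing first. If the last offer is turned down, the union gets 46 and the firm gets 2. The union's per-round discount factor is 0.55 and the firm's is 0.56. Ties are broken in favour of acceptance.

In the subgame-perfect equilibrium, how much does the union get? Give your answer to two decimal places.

160.70

Work backward from the last round.
Round 5 (the union proposes): the firm gets 2 if talks fail, so the union offers 2 and keeps 238.
Round 4 (the firm proposes): the union can get 238 next round, worth 0.55 × 238 = 130.9 now, so the firm offers 130.9, keeping 109.1.
Round 3 (the union proposes): the firm can get 109.1 next round, worth 0.56 × 109.1 = 61.096 now. The union offers 61.096 and keeps 240 − 61.096 = 178.904.
Round 2 (the firm proposes): the union can get 178.904 next round, worth 0.55 × 178.904 = 98.3972 now; the firm offers that and keeps 141.6028.
Round 1 (the union proposes): the firm can get 141.6028 next round, worth 0.56 × 141.6028 = 79.297568 now; the union offers that and keeps 160.702432.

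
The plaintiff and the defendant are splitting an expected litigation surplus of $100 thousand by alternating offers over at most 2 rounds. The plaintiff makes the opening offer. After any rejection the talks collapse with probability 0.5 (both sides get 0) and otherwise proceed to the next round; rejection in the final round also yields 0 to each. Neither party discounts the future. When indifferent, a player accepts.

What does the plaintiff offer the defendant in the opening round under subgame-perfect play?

50

By backward induction:
Round 2 (the defendant proposes): the plaintiff will accept anything ≥ 0, so the defendant offers 0 and keeps 100.
Round 1 (the plaintiff proposes): rejecting gives the defendant an expected 0.5 × 100 = 50, so the plaintiff offers 50, keeping 50.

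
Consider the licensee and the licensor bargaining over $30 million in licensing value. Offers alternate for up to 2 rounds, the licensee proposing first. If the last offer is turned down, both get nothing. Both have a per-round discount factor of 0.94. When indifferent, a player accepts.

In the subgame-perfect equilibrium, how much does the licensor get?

28.2

Work backward from the last round.
Round 2 (the licensor proposes): rejection yields 0 for the licensee; the licensor offers 0 and keeps 30.
Round 1 (the licensee proposes): the licensor can get 30 next round, worth 0.94 × 30 = 28.2 now, so the licensee offers 28.2, keeping 1.8.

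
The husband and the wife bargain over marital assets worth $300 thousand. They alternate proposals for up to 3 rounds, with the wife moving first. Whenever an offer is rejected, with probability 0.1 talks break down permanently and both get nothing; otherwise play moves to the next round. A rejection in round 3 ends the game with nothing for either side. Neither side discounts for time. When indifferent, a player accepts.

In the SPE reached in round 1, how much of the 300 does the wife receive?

By backward induction:
Round 3 (the wife proposes): rejection yields 0 for the husband; the wife offers 0 and keeps 300.
Round 2 (the husband proposes): rejecting gives the wife an expected 0.9 × 300 = 270; the husband offers that and keeps 30.
Round 1 (the wife proposes): rejecting gives the husband an expected 0.9 × 30 = 27; the wife offers that and keeps 273.

273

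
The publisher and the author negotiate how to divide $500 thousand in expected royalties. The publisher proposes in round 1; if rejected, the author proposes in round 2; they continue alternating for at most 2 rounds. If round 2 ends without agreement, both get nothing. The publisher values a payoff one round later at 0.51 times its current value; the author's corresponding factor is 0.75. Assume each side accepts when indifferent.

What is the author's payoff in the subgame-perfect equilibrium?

Round 2 (the author proposes): the publisher will accept anything ≥ 0, so the author offers 0 and keeps 500.
Round 1 (the publisher proposes): the author can get 500 next round, worth 0.75 × 500 = 375 now. The publisher offers 375 and keeps 500 − 375 = 125.

375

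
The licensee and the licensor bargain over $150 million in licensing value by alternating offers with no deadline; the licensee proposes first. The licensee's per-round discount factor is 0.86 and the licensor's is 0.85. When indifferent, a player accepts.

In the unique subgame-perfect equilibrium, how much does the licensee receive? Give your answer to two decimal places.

83.64

In a stationary SPE each proposer offers the other exactly their discounted continuation value.
If the licensee keeps x when proposing and the licensor keeps y when proposing, then x = 150 − 0.85y and y = 150 − 0.86x.
Solving: x = 150(1 − 0.85) / (1 − 0.86·0.85) = 22.5 / 0.269 ≈ 83.6431.
The licensor gets 150 − 83.6431 ≈ 66.3569.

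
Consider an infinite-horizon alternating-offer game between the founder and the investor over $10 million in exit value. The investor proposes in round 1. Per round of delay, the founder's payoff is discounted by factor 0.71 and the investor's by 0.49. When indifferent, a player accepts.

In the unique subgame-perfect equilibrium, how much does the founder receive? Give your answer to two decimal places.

When the investor proposes, the founder accepts any offer worth at least 0.71 times what the founder would get by proposing next round; and vice versa.
This gives x = 10 − 0.71y and y = 10 − 0.49x, where x and y are each side's share when it proposes.
Hence (1 − 0.71·0.49)x = 10(1 − 0.71), i.e. 0.6521·x = 2.9.
x ≈ 4.4472; the founder's share is 10 − x ≈ 5.5528.

5.55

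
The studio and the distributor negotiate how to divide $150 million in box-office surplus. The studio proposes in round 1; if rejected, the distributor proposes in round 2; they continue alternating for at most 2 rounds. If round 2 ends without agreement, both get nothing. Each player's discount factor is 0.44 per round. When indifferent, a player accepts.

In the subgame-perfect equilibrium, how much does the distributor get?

66

Round 2 (the distributor proposes): rejection yields 0 for the studio; the distributor offers 0 and keeps 150.
Round 1 (the studio proposes): the distributor can get 150 next round, worth 0.44 × 150 = 66 now; the studio offers that and keeps 84.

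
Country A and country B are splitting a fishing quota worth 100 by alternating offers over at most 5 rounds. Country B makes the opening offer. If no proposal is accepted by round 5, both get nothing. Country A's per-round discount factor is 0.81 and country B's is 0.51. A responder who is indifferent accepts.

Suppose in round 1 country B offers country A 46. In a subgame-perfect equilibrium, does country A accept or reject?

Work out country A's continuation value if the offer is rejected.
Round 5 (country B proposes): country A will accept anything ≥ 0, so country B offers 0 and keeps 100.
Round 4 (country A proposes): country B can get 100 next round, worth 0.51 × 100 = 51 now. Country A offers 51 and keeps 100 − 51 = 49.
Round 3 (country B proposes): country A can get 49 next round, worth 0.81 × 49 = 39.69 now; country B offers that and keeps 60.31.
Round 2 (country A proposes): country B can get 60.31 next round, worth 0.51 × 60.31 = 30.7581 now. Country A offers 30.7581 and keeps 100 − 30.7581 = 69.2419.
So by rejecting in round 1, country A gets 69.2419 next round, worth 0.81 × 69.2419 = 56.085939 now.
Offer 46 < 56.085939, so country A rejects.

Reject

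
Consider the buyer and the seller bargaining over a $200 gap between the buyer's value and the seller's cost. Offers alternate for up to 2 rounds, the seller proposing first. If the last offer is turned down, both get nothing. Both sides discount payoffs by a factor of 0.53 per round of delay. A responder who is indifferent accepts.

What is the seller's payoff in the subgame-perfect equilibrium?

94

Round 2 (the buyer proposes): the seller will accept anything ≥ 0, so the buyer offers 0 and keeps 200.
Round 1 (the seller proposes): the buyer can get 200 next round, worth 0.53 × 200 = 106 now. The seller offers 106 and keeps 200 − 106 = 94.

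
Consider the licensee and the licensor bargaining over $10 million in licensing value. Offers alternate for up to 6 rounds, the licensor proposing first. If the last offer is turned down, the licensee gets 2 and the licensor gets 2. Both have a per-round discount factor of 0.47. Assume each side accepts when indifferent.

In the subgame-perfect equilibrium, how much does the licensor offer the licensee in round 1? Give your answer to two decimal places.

3.22

Round 6 (the licensee proposes): the licensor gets 2 if talks fail, so the licensee offers 2 and keeps 8.
Round 5 (the licensor proposes): the licensee can get 8 next round, worth 0.47 × 8 = 3.76 now; the licensor offers that and keeps 6.24.
Round 4 (the licensee proposes): the licensor can get 6.24 next round, worth 0.47 × 6.24 = 2.9328 now. The licensee offers 2.9328 and keeps 10 − 2.9328 = 7.0672.
Round 3 (the licensor proposes): the licensee can get 7.0672 next round, worth 0.47 × 7.0672 = 3.321584 now. The licensor offers 3.321584 and keeps 10 − 3.321584 = 6.678416.
Round 2 (the licensee proposes): the licensor can get 6.678416 next round, worth 0.47 × 6.678416 = 3.13885552 now; the licensee offers that and keeps 6.86114448.
Round 1 (the licensor proposes): the licensee can get 6.86114448 next round, worth 0.47 × 6.86114448 = 3.2247379056 now. The licensor offers 3.2247379056 and keeps 10 − 3.2247379056 = 6.7752620944.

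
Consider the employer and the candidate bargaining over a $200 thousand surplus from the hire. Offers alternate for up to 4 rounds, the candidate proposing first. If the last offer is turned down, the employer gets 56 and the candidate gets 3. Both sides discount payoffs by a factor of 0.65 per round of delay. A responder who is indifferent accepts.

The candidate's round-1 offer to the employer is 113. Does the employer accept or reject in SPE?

Accept

Round 4 (the employer proposes): the candidate gets 3 if talks fail, so the employer offers 3 and keeps 197.
Round 3 (the candidate proposes): the employer can get 197 next round, worth 0.65 × 197 = 128.05 now, so the candidate offers 128.05, keeping 71.95.
Round 2 (the employer proposes): the candidate can get 71.95 next round, worth 0.65 × 71.95 = 46.7675 now; the employer offers that and keeps 153.2325.
So by rejecting in round 1, the employer gets 153.2325 next round, worth 0.65 × 153.2325 = 99.601125 now.
Offer 113 ≥ 99.601125, so the employer accepts.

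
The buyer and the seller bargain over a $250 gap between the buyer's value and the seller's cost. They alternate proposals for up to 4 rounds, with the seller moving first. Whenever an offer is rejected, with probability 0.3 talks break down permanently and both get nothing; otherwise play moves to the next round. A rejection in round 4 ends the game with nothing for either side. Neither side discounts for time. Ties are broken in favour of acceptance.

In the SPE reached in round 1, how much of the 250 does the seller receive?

By backward induction:
Round 4 (the buyer proposes): the seller will accept anything ≥ 0, so the buyer offers 0 and keeps 250.
Round 3 (the seller proposes): rejecting gives the buyer an expected 0.7 × 250 = 175; the seller offers that and keeps 75.
Round 2 (the buyer proposes): rejecting gives the seller an expected 0.7 × 75 = 52.5, so the buyer offers 52.5, keeping 197.5.
Round 1 (the seller proposes): rejecting gives the buyer an expected 0.7 × 197.5 = 138.25; the seller offers that and keeps 111.75.

111.75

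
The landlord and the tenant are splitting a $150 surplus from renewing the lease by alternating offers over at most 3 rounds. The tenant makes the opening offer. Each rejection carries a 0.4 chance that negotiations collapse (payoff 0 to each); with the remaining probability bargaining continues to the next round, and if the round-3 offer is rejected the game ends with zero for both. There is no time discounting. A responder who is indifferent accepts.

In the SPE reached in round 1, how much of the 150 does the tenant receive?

By backward induction:
Round 3 (the tenant proposes): the landlord will accept anything ≥ 0, so the tenant offers 0 and keeps 150.
Round 2 (the landlord proposes): rejecting gives the tenant an expected 0.6 × 150 = 90; the landlord offers that and keeps 60.
Round 1 (the tenant proposes): rejecting gives the landlord an expected 0.6 × 60 = 36. The tenant offers 36 and keeps 150 − 36 = 114.

114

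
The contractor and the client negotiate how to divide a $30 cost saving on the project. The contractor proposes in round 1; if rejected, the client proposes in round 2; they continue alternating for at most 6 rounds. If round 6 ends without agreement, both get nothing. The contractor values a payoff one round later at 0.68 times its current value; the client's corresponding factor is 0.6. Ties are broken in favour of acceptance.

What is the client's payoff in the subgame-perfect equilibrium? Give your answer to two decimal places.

11.11

By backward induction:
Round 6 (the client proposes): rejection yields 0 for the contractor; the client offers 0 and keeps 30.
Round 5 (the contractor proposes): the client can get 30 next round, worth 0.6 × 30 = 18 now; the contractor offers that and keeps 12.
Round 4 (the client proposes): the contractor can get 12 next round, worth 0.68 × 12 = 8.16 now, so the client offers 8.16, keeping 21.84.
Round 3 (the contractor proposes): the client can get 21.84 next round, worth 0.6 × 21.84 = 13.104 now. The contractor offers 13.104 and keeps 30 − 13.104 = 16.896.
Round 2 (the client proposes): the contractor can get 16.896 next round, worth 0.68 × 16.896 = 11.48928 now. The client offers 11.48928 and keeps 30 − 11.48928 = 18.51072.
Round 1 (the contractor proposes): the client can get 18.51072 next round, worth 0.6 × 18.51072 = 11.106432 now; the contractor offers that and keeps 18.893568.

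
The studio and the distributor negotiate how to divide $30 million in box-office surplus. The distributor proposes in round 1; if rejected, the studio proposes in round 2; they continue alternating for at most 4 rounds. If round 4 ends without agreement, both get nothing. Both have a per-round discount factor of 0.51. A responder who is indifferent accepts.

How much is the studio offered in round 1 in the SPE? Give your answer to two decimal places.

Round 4 (the studio proposes): the distributor will accept anything ≥ 0, so the studio offers 0 and keeps 30.
Round 3 (the distributor proposes): the studio can get 30 next round, worth 0.51 × 30 = 15.3 now. The distributor offers 15.3 and keeps 30 − 15.3 = 14.7.
Round 2 (the studio proposes): the distributor can get 14.7 next round, worth 0.51 × 14.7 = 7.497 now. The studio offers 7.497 and keeps 30 − 7.497 = 22.503.
Round 1 (the distributor proposes): the studio can get 22.503 next round, worth 0.51 × 22.503 = 11.47653 now, so the distributor offers 11.47653, keeping 18.52347.

11.48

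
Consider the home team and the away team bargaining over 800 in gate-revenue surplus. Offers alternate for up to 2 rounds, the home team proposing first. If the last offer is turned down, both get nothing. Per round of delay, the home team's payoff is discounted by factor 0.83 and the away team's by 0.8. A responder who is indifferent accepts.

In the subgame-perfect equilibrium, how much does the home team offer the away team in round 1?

Round 2 (the away team proposes): the home team will accept anything ≥ 0, so the away team offers 0 and keeps 800.
Round 1 (the home team proposes): the away team can get 800 next round, worth 0.8 × 800 = 640 now. The home team offers 640 and keeps 800 − 640 = 160.

640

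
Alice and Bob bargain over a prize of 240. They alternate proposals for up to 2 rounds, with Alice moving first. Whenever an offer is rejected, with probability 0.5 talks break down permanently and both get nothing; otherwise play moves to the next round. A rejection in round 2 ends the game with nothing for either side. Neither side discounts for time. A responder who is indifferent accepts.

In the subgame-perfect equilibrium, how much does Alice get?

Round 2 (Bob proposes): rejection yields 0 for Alice; Bob offers 0 and keeps 240.
Round 1 (Alice proposes): rejecting gives Bob an expected 0.5 × 240 = 120. Alice offers 120 and keeps 240 − 120 = 120.

120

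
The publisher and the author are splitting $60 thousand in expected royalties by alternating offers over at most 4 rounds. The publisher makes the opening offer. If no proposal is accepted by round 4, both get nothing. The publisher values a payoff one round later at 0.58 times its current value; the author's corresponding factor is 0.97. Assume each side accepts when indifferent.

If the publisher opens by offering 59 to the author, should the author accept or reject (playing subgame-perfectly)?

Accept

Round 4 (the author proposes): rejection yields 0 for the publisher; the author offers 0 and keeps 60.
Round 3 (the publisher proposes): the author can get 60 next round, worth 0.97 × 60 = 58.2 now, so the publisher offers 58.2, keeping 1.8.
Round 2 (the author proposes): the publisher can get 1.8 next round, worth 0.58 × 1.8 = 1.044 now; the author offers that and keeps 58.956.
So by rejecting in round 1, the author gets 58.956 next round, worth 0.97 × 58.956 = 57.18732 now.
Offer 59 ≥ 57.18732, so the author accepts.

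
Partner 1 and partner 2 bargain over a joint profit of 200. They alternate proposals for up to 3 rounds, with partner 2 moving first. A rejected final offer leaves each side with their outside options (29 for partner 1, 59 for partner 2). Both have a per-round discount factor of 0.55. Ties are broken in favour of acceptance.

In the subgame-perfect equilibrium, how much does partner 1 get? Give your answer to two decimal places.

Round 3 (partner 2 proposes): partner 1 gets 29 if talks fail, so partner 2 offers 29 and keeps 171.
Round 2 (partner 1 proposes): partner 2 can get 171 next round, worth 0.55 × 171 = 94.05 now; partner 1 offers that and keeps 105.95.
Round 1 (partner 2 proposes): partner 1 can get 105.95 next round, worth 0.55 × 105.95 = 58.2725 now, so partner 2 offers 58.2725, keeping 141.7275.

58.27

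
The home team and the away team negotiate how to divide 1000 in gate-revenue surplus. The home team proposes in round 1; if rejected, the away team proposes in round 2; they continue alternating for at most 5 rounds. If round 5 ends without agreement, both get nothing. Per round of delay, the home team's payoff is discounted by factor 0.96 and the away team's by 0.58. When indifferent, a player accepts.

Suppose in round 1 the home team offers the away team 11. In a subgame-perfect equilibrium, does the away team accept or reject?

Reject

Round 5 (the home team proposes): the away team will accept anything ≥ 0, so the home team offers 0 and keeps 1000.
Round 4 (the away team proposes): the home team can get 1000 next round, worth 0.96 × 1000 = 960 now; the away team offers that and keeps 40.
Round 3 (the home team proposes): the away team can get 40 next round, worth 0.58 × 40 = 23.2 now; the home team offers that and keeps 976.8.
Round 2 (the away team proposes): the home team can get 976.8 next round, worth 0.96 × 976.8 = 937.728 now, so the away team offers 937.728, keeping 62.272.
So by rejecting in round 1, the away team gets 62.272 next round, worth 0.58 × 62.272 = 36.11776 now.
Offer 11 < 36.11776, so the away team rejects.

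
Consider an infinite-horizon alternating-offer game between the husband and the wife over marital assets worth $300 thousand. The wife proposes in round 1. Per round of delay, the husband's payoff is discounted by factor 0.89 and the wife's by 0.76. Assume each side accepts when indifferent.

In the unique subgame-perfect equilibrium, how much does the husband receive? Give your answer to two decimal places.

198.02

In a stationary SPE each proposer offers the other exactly their discounted continuation value.
If the wife keeps x when proposing and the husband keeps y when proposing, then x = 300 − 0.89y and y = 300 − 0.76x.
Solving: x = 300(1 − 0.89) / (1 − 0.76·0.89) = 33 / 0.3236 ≈ 101.9778.
The husband gets 300 − 101.9778 ≈ 198.0222.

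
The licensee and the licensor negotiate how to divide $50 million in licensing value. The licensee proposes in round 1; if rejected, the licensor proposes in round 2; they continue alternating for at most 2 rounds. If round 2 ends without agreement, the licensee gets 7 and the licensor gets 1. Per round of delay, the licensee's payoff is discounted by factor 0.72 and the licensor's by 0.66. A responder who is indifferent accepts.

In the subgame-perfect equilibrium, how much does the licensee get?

Work backward from the last round.
Round 2 (the licensor proposes): the licensee gets 7 if talks fail, so the licensor offers 7 and keeps 43.
Round 1 (the licensee proposes): the licensor can get 43 next round, worth 0.66 × 43 = 28.38 now; the licensee offers that and keeps 21.62.

21.62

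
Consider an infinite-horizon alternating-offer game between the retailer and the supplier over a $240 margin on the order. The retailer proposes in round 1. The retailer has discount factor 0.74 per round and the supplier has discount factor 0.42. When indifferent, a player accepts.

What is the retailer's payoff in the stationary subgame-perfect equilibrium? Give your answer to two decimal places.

201.97

When the retailer proposes, the supplier accepts any offer worth at least 0.42 times what the supplier would get by proposing next round; and vice versa.
This gives x = 240 − 0.42y and y = 240 − 0.74x, where x and y are each side's share when it proposes.
Hence (1 − 0.42·0.74)x = 240(1 − 0.42), i.e. 0.6892·x = 139.2.
x ≈ 201.9733; the supplier's share is 240 − x ≈ 38.0267.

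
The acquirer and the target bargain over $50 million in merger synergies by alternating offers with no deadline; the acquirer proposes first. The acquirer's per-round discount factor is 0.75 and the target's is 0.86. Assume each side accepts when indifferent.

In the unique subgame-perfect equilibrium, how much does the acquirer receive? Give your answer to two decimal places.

Let x be the acquirer's share when the acquirer proposes and y be the target's share when the target proposes.
The target accepts iff offered ≥ 0.86·y, so x = 50 − 0.86y. Symmetrically y = 50 − 0.75x.
Substituting: x = 50 − 0.86(50 − 0.75x), giving x(1 − 0.75·0.86) = 50(1 − 0.86).
So x = 50 × 0.14 / 0.355 ≈ 19.7183, and the target receives 50 − x ≈ 30.2817.

19.72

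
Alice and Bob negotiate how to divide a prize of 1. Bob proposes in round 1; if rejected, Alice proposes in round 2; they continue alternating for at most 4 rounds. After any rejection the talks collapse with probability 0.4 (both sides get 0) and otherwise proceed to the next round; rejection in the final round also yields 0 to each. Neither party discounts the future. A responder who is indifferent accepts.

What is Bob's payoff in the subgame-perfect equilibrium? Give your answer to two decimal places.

By backward induction:
Round 4 (Alice proposes): Bob will accept anything ≥ 0, so Alice offers 0 and keeps 1.
Round 3 (Bob proposes): rejecting gives Alice an expected 0.6 × 1 = 0.6. Bob offers 0.6 and keeps 1 − 0.6 = 0.4.
Round 2 (Alice proposes): rejecting gives Bob an expected 0.6 × 0.4 = 0.24; Alice offers that and keeps 0.76.
Round 1 (Bob proposes): rejecting gives Alice an expected 0.6 × 0.76 = 0.456. Bob offers 0.456 and keeps 1 − 0.456 = 0.544.

0.54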